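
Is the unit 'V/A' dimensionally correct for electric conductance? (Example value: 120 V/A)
No

electric conductance has SI base units: A^2 * s^3 / (kg * m^2)
V/A does NOT reduce to A^2 * s^3 / (kg * m^2); a valid unit for electric conductance would be e.g. S.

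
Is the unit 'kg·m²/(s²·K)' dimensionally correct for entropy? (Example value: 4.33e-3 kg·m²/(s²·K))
Yes

entropy has SI base units: kg * m^2 / (s^2 * K)
kg·m²/(s²·K) reduces to the same SI base units, so it is a valid unit for entropy.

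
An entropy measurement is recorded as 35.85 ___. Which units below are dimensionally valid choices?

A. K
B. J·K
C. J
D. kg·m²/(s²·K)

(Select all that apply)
D

entropy has SI base units: kg * m^2 / (s^2 * K)

Checking each option against kg * m^2 / (s^2 * K):
  A. K: ✗ does not match
  B. J·K: ✗ does not match
  C. J: ✗ does not match
  D. kg·m²/(s²·K): ✓ matches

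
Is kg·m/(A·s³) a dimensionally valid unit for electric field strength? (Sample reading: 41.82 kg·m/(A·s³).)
Yes

electric field strength has SI base units: kg * m / (A * s^3)
kg·m/(A·s³) reduces to the same SI base units, so it is a valid unit for electric field strength.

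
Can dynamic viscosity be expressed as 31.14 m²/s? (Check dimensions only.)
No

dynamic viscosity has SI base units: kg / (m * s)
m²/s does NOT reduce to kg / (m * s); a valid unit for dynamic viscosity would be e.g. Pa·s.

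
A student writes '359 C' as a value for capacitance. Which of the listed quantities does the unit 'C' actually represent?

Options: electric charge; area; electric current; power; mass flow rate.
electric charge

capacitance should have units dimensionally equivalent to A^2 * s^4 / (kg * m^2) (e.g. F).
The given unit 'C' reduces to A * s. Of the listed options, that is the dimensionality of electric charge.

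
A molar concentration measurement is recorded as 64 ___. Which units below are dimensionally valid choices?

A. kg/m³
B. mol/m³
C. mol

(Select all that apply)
B

molar concentration has SI base units: mol / m^3

Checking each option against mol / m^3:
  A. kg/m³: ✗ does not match
  B. mol/m³: ✓ matches
  C. mol: ✗ does not match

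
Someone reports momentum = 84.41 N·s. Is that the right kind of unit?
Yes

momentum has SI base units: kg * m / s
N·s reduces to the same SI base units, so it is a valid unit for momentum.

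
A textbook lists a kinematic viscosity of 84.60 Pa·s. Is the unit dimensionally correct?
No

kinematic viscosity has SI base units: m^2 / s
Pa·s does NOT reduce to m^2 / s; a valid unit for kinematic viscosity would be e.g. m²/s.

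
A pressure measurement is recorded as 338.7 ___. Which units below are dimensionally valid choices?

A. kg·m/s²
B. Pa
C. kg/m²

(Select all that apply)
B

pressure has SI base units: kg / (m * s^2)

Checking each option against kg / (m * s^2):
  A. kg·m/s²: ✗ does not match
  B. Pa: ✓ matches
  C. kg/m²: ✗ does not match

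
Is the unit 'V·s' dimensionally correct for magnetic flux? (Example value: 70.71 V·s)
Yes

magnetic flux has SI base units: kg * m^2 / (A * s^2)
V·s reduces to the same SI base units, so it is a valid unit for magnetic flux.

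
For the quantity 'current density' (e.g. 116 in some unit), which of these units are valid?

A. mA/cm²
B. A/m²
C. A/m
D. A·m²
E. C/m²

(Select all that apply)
A, B

current density has SI base units: A / m^2

Checking each option against A / m^2:
  A. mA/cm²: ✓ matches
  B. A/m²: ✓ matches
  C. A/m: ✗ does not match
  D. A·m²: ✗ does not match
  E. C/m²: ✗ does not match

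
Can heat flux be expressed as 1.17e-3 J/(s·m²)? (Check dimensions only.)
Yes

heat flux has SI base units: kg / s^3
J/(s·m²) reduces to the same SI base units, so it is a valid unit for heat flux.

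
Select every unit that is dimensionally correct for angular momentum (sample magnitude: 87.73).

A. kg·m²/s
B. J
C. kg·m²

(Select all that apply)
A

angular momentum has SI base units: kg * m^2 / s

Checking each option against kg * m^2 / s:
  A. kg·m²/s: ✓ matches
  B. J: ✗ does not match
  C. kg·m²: ✗ does not match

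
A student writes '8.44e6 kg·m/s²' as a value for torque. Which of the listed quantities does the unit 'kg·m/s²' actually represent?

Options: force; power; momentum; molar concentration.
force

torque should have units dimensionally equivalent to kg * m^2 / s^2 (e.g. N·m).
The given unit 'kg·m/s²' reduces to kg * m / s^2. Of the listed options, that is the dimensionality of force.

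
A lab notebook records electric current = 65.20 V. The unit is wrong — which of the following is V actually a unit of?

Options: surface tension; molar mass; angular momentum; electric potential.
electric potential

electric current should have units dimensionally equivalent to A (e.g. A).
The given unit 'V' reduces to kg * m^2 / (A * s^3). Of the listed options, that is the dimensionality of electric potential.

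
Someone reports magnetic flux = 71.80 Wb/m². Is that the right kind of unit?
No

magnetic flux has SI base units: kg * m^2 / (A * s^2)
Wb/m² does NOT reduce to kg * m^2 / (A * s^2); a valid unit for magnetic flux would be e.g. Wb.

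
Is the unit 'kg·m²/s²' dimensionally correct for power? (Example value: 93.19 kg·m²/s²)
No

power has SI base units: kg * m^2 / s^3
kg·m²/s² does NOT reduce to kg * m^2 / s^3; a valid unit for power would be e.g. W.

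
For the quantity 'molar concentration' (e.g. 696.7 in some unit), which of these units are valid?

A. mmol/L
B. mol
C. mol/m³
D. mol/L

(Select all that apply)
A, C, D

molar concentration has SI base units: mol / m^3

Checking each option against mol / m^3:
  A. mmol/L: ✓ matches
  B. mol: ✗ does not match
  C. mol/m³: ✓ matches
  D. mol/L: ✓ matches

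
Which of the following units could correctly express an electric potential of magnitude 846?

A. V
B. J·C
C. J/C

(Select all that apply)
A, C

electric potential has SI base units: kg * m^2 / (A * s^3)

Checking each option against kg * m^2 / (A * s^3):
  A. V: ✓ matches
  B. J·C: ✗ does not match
  C. J/C: ✓ matches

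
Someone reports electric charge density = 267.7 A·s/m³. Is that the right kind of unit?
Yes

electric charge density has SI base units: A * s / m^3
A·s/m³ reduces to the same SI base units, so it is a valid unit for electric charge density.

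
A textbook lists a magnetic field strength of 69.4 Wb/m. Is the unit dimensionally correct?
No

magnetic field strength has SI base units: A / m
Wb/m does NOT reduce to A / m; a valid unit for magnetic field strength would be e.g. A/m.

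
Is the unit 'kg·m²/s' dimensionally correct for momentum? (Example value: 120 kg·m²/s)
No

momentum has SI base units: kg * m / s
kg·m²/s does NOT reduce to kg * m / s; a valid unit for momentum would be e.g. kg·m/s.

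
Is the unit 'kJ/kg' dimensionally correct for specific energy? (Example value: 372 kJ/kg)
Yes

specific energy has SI base units: m^2 / s^2
kJ/kg reduces to the same SI base units, so it is a valid unit for specific energy.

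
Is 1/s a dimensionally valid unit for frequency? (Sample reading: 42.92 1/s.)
Yes

frequency has SI base units: 1 / s
1/s reduces to the same SI base units, so it is a valid unit for frequency.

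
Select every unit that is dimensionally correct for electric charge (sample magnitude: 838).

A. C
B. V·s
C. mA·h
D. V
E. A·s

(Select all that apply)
A, C, E

electric charge has SI base units: A * s

Checking each option against A * s:
  A. C: ✓ matches
  B. V·s: ✗ does not match
  C. mA·h: ✓ matches
  D. V: ✗ does not match
  E. A·s: ✓ matches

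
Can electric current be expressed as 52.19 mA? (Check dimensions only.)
Yes

electric current has SI base units: A
mA reduces to the same SI base units, so it is a valid unit for electric current.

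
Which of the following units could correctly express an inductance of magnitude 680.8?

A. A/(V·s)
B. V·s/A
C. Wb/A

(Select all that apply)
B, C

inductance has SI base units: kg * m^2 / (A^2 * s^2)

Checking each option against kg * m^2 / (A^2 * s^2):
  A. A/(V·s): ✗ does not match
  B. V·s/A: ✓ matches
  C. Wb/A: ✓ matches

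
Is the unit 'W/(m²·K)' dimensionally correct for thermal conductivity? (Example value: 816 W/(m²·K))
No

thermal conductivity has SI base units: kg * m / (s^3 * K)
W/(m²·K) does NOT reduce to kg * m / (s^3 * K); a valid unit for thermal conductivity would be e.g. W/(m·K).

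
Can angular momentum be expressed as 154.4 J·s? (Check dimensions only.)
Yes

angular momentum has SI base units: kg * m^2 / s
J·s reduces to the same SI base units, so it is a valid unit for angular momentum.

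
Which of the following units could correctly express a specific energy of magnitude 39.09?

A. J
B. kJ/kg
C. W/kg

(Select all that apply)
B

specific energy has SI base units: m^2 / s^2

Checking each option against m^2 / s^2:
  A. J: ✗ does not match
  B. kJ/kg: ✓ matches
  C. W/kg: ✗ does not match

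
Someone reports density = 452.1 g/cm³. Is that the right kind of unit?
Yes

density has SI base units: kg / m^3
g/cm³ reduces to the same SI base units, so it is a valid unit for density.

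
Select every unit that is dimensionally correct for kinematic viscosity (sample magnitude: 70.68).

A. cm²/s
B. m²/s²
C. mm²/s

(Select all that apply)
A, C

kinematic viscosity has SI base units: m^2 / s

Checking each option against m^2 / s:
  A. cm²/s: ✓ matches
  B. m²/s²: ✗ does not match
  C. mm²/s: ✓ matches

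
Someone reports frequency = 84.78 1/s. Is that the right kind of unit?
Yes

frequency has SI base units: 1 / s
1/s reduces to the same SI base units, so it is a valid unit for frequency.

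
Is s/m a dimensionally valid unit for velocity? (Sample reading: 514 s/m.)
No

velocity has SI base units: m / s
s/m does NOT reduce to m / s; a valid unit for velocity would be e.g. m/s.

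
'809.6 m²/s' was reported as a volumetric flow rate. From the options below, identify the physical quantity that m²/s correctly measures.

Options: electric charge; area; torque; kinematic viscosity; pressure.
kinematic viscosity

volumetric flow rate should have units dimensionally equivalent to m^3 / s (e.g. m³/s).
The given unit 'm²/s' reduces to m^2 / s. Of the listed options, that is the dimensionality of kinematic viscosity.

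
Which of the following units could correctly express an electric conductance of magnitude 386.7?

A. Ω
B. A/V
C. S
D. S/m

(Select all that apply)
B, C

electric conductance has SI base units: A^2 * s^3 / (kg * m^2)

Checking each option against A^2 * s^3 / (kg * m^2):
  A. Ω: ✗ does not match
  B. A/V: ✓ matches
  C. S: ✓ matches
  D. S/m: ✗ does not match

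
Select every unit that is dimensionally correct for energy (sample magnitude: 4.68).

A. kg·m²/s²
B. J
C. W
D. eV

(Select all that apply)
A, B, D

energy has SI base units: kg * m^2 / s^2

Checking each option against kg * m^2 / s^2:
  A. kg·m²/s²: ✓ matches
  B. J: ✓ matches
  C. W: ✗ does not match
  D. eV: ✓ matches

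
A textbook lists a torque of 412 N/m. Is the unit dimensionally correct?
No

torque has SI base units: kg * m^2 / s^2
N/m does NOT reduce to kg * m^2 / s^2; a valid unit for torque would be e.g. N·m.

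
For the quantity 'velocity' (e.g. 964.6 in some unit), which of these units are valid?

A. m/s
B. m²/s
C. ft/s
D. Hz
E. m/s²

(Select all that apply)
A, C

velocity has SI base units: m / s

Checking each option against m / s:
  A. m/s: ✓ matches
  B. m²/s: ✗ does not match
  C. ft/s: ✓ matches
  D. Hz: ✗ does not match
  E. m/s²: ✗ does not match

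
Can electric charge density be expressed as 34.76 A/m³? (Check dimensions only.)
No

electric charge density has SI base units: A * s / m^3
A/m³ does NOT reduce to A * s / m^3; a valid unit for electric charge density would be e.g. C/m³.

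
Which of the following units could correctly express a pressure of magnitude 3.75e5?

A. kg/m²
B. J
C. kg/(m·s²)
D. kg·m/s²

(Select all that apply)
C

pressure has SI base units: kg / (m * s^2)

Checking each option against kg / (m * s^2):
  A. kg/m²: ✗ does not match
  B. J: ✗ does not match
  C. kg/(m·s²): ✓ matches
  D. kg·m/s²: ✗ does not match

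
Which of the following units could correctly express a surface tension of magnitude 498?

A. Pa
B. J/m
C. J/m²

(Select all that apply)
C

surface tension has SI base units: kg / s^2

Checking each option against kg / s^2:
  A. Pa: ✗ does not match
  B. J/m: ✗ does not match
  C. J/m²: ✓ matches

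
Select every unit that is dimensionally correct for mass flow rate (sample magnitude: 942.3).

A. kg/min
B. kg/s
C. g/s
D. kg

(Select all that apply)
A, B, C

mass flow rate has SI base units: kg / s

Checking each option against kg / s:
  A. kg/min: ✓ matches
  B. kg/s: ✓ matches
  C. g/s: ✓ matches
  D. kg: ✗ does not match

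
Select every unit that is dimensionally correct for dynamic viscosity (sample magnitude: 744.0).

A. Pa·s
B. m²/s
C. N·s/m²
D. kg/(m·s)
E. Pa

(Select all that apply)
A, C, D

dynamic viscosity has SI base units: kg / (m * s)

Checking each option against kg / (m * s):
  A. Pa·s: ✓ matches
  B. m²/s: ✗ does not match
  C. N·s/m²: ✓ matches
  D. kg/(m·s): ✓ matches
  E. Pa: ✗ does not match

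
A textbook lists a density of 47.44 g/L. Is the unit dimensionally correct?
Yes

density has SI base units: kg / m^3
g/L reduces to the same SI base units, so it is a valid unit for density.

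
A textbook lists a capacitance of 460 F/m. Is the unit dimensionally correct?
No

capacitance has SI base units: A^2 * s^4 / (kg * m^2)
F/m does NOT reduce to A^2 * s^4 / (kg * m^2); a valid unit for capacitance would be e.g. F.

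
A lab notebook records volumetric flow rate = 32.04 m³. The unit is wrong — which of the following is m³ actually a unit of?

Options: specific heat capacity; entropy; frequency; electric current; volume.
volume

volumetric flow rate should have units dimensionally equivalent to m^3 / s (e.g. m³/s).
The given unit 'm³' reduces to m^3. Of the listed options, that is the dimensionality of volume.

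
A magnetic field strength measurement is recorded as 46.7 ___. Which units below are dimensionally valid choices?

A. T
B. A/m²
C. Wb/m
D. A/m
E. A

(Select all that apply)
D

magnetic field strength has SI base units: A / m

Checking each option against A / m:
  A. T: ✗ does not match
  B. A/m²: ✗ does not match
  C. Wb/m: ✗ does not match
  D. A/m: ✓ matches
  E. A: ✗ does not match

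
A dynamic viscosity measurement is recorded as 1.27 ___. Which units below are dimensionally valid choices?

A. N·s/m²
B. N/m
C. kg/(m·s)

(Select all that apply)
A, C

dynamic viscosity has SI base units: kg / (m * s)

Checking each option against kg / (m * s):
  A. N·s/m²: ✓ matches
  B. N/m: ✗ does not match
  C. kg/(m·s): ✓ matches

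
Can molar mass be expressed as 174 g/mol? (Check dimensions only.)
Yes

molar mass has SI base units: kg / mol
g/mol reduces to the same SI base units, so it is a valid unit for molar mass.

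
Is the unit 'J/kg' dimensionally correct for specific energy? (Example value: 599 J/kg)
Yes

specific energy has SI base units: m^2 / s^2
J/kg reduces to the same SI base units, so it is a valid unit for specific energy.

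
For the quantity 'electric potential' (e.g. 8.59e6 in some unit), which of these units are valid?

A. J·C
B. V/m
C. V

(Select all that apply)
C

electric potential has SI base units: kg * m^2 / (A * s^3)

Checking each option against kg * m^2 / (A * s^3):
  A. J·C: ✗ does not match
  B. V/m: ✗ does not match
  C. V: ✓ matches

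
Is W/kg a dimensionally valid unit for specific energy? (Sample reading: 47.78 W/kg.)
No

specific energy has SI base units: m^2 / s^2
W/kg does NOT reduce to m^2 / s^2; a valid unit for specific energy would be e.g. J/kg.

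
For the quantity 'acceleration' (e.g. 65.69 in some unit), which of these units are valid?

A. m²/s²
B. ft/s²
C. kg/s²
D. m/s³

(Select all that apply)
B

acceleration has SI base units: m / s^2

Checking each option against m / s^2:
  A. m²/s²: ✗ does not match
  B. ft/s²: ✓ matches
  C. kg/s²: ✗ does not match
  D. m/s³: ✗ does not match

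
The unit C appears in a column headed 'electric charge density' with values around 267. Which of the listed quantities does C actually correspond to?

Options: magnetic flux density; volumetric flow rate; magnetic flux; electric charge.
electric charge

electric charge density should have units dimensionally equivalent to A * s / m^3 (e.g. C/m³).
The given unit 'C' reduces to A * s. Of the listed options, that is the dimensionality of electric charge.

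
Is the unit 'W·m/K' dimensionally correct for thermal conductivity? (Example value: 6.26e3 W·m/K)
No

thermal conductivity has SI base units: kg * m / (s^3 * K)
W·m/K does NOT reduce to kg * m / (s^3 * K); a valid unit for thermal conductivity would be e.g. W/(m·K).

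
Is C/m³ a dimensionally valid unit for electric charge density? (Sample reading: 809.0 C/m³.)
Yes

electric charge density has SI base units: A * s / m^3
C/m³ reduces to the same SI base units, so it is a valid unit for electric charge density.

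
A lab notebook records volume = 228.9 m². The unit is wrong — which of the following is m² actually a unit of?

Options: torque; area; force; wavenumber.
area

volume should have units dimensionally equivalent to m^3 (e.g. m³).
The given unit 'm²' reduces to m^2. Of the listed options, that is the dimensionality of area.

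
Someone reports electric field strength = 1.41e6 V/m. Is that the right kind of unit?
Yes

electric field strength has SI base units: kg * m / (A * s^3)
V/m reduces to the same SI base units, so it is a valid unit for electric field strength.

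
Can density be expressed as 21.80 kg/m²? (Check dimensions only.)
No

density has SI base units: kg / m^3
kg/m² does NOT reduce to kg / m^3; a valid unit for density would be e.g. kg/m³.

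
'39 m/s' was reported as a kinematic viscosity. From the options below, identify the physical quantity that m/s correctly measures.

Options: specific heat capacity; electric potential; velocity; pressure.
velocity

kinematic viscosity should have units dimensionally equivalent to m^2 / s (e.g. m²/s).
The given unit 'm/s' reduces to m / s. Of the listed options, that is the dimensionality of velocity.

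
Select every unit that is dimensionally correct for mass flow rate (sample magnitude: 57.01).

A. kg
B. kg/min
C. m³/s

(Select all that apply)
B

mass flow rate has SI base units: kg / s

Checking each option against kg / s:
  A. kg: ✗ does not match
  B. kg/min: ✓ matches
  C. m³/s: ✗ does not match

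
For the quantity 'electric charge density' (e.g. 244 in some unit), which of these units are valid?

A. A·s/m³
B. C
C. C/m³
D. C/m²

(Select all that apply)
A, C

electric charge density has SI base units: A * s / m^3

Checking each option against A * s / m^3:
  A. A·s/m³: ✓ matches
  B. C: ✗ does not match
  C. C/m³: ✓ matches
  D. C/m²: ✗ does not match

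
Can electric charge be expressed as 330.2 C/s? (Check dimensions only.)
No

electric charge has SI base units: A * s
C/s does NOT reduce to A * s; a valid unit for electric charge would be e.g. C.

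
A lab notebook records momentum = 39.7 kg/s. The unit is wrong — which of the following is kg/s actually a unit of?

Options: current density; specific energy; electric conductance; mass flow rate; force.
mass flow rate

momentum should have units dimensionally equivalent to kg * m / s (e.g. kg·m/s).
The given unit 'kg/s' reduces to kg / s. Of the listed options, that is the dimensionality of mass flow rate.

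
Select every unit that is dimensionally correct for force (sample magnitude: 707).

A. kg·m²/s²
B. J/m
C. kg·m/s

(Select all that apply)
B

force has SI base units: kg * m / s^2

Checking each option against kg * m / s^2:
  A. kg·m²/s²: ✗ does not match
  B. J/m: ✓ matches
  C. kg·m/s: ✗ does not match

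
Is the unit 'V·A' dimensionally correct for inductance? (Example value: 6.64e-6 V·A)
No

inductance has SI base units: kg * m^2 / (A^2 * s^2)
V·A does NOT reduce to kg * m^2 / (A^2 * s^2); a valid unit for inductance would be e.g. H.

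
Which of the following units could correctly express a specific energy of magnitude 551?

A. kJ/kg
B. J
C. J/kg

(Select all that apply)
A, C

specific energy has SI base units: m^2 / s^2

Checking each option against m^2 / s^2:
  A. kJ/kg: ✓ matches
  B. J: ✗ does not match
  C. J/kg: ✓ matches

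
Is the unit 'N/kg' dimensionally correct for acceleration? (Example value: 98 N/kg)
Yes

acceleration has SI base units: m / s^2
N/kg reduces to the same SI base units, so it is a valid unit for acceleration.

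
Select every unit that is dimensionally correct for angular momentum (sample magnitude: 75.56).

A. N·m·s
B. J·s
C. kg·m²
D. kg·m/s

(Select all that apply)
A, B

angular momentum has SI base units: kg * m^2 / s

Checking each option against kg * m^2 / s:
  A. N·m·s: ✓ matches
  B. J·s: ✓ matches
  C. kg·m²: ✗ does not match
  D. kg·m/s: ✗ does not match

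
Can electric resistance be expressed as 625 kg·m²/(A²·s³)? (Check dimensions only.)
Yes

electric resistance has SI base units: kg * m^2 / (A^2 * s^3)
kg·m²/(A²·s³) reduces to the same SI base units, so it is a valid unit for electric resistance.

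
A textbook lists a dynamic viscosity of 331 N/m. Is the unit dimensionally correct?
No

dynamic viscosity has SI base units: kg / (m * s)
N/m does NOT reduce to kg / (m * s); a valid unit for dynamic viscosity would be e.g. Pa·s.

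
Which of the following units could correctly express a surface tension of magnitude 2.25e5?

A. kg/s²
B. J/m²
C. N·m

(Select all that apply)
A, B

surface tension has SI base units: kg / s^2

Checking each option against kg / s^2:
  A. kg/s²: ✓ matches
  B. J/m²: ✓ matches
  C. N·m: ✗ does not match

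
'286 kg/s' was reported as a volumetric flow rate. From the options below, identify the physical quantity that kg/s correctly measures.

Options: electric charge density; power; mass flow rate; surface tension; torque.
mass flow rate

volumetric flow rate should have units dimensionally equivalent to m^3 / s (e.g. m³/s).
The given unit 'kg/s' reduces to kg / s. Of the listed options, that is the dimensionality of mass flow rate.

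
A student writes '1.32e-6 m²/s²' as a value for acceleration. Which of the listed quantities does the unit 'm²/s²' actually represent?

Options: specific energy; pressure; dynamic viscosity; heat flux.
specific energy

acceleration should have units dimensionally equivalent to m / s^2 (e.g. m/s²).
The given unit 'm²/s²' reduces to m^2 / s^2. Of the listed options, that is the dimensionality of specific energy.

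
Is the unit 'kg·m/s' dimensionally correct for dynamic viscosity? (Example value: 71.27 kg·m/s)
No

dynamic viscosity has SI base units: kg / (m * s)
kg·m/s does NOT reduce to kg / (m * s); a valid unit for dynamic viscosity would be e.g. Pa·s.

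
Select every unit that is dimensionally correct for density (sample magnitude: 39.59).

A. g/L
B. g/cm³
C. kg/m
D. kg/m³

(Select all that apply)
A, B, D

density has SI base units: kg / m^3

Checking each option against kg / m^3:
  A. g/L: ✓ matches
  B. g/cm³: ✓ matches
  C. kg/m: ✗ does not match
  D. kg/m³: ✓ matches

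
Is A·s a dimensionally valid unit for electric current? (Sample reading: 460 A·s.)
No

electric current has SI base units: A
A·s does NOT reduce to A; a valid unit for electric current would be e.g. A.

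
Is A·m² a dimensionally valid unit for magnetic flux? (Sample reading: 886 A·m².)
No

magnetic flux has SI base units: kg * m^2 / (A * s^2)
A·m² does NOT reduce to kg * m^2 / (A * s^2); a valid unit for magnetic flux would be e.g. Wb.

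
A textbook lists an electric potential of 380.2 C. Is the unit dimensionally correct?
No

electric potential has SI base units: kg * m^2 / (A * s^3)
C does NOT reduce to kg * m^2 / (A * s^3); a valid unit for electric potential would be e.g. V.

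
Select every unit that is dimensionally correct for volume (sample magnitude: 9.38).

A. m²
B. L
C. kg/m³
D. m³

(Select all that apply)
B, D

volume has SI base units: m^3

Checking each option against m^3:
  A. m²: ✗ does not match
  B. L: ✓ matches
  C. kg/m³: ✗ does not match
  D. m³: ✓ matches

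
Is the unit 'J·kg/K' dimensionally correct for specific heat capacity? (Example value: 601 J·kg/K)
No

specific heat capacity has SI base units: m^2 / (s^2 * K)
J·kg/K does NOT reduce to m^2 / (s^2 * K); a valid unit for specific heat capacity would be e.g. J/(kg·K).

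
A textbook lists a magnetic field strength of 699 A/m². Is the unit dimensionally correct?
No

magnetic field strength has SI base units: A / m
A/m² does NOT reduce to A / m; a valid unit for magnetic field strength would be e.g. A/m.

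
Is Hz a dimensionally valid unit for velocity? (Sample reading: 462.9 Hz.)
No

velocity has SI base units: m / s
Hz does NOT reduce to m / s; a valid unit for velocity would be e.g. m/s.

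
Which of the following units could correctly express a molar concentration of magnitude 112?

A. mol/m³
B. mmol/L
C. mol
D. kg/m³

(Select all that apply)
A, B

molar concentration has SI base units: mol / m^3

Checking each option against mol / m^3:
  A. mol/m³: ✓ matches
  B. mmol/L: ✓ matches
  C. mol: ✗ does not match
  D. kg/m³: ✗ does not match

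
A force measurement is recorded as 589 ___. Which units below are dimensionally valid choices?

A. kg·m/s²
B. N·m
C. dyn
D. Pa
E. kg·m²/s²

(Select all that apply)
A, C

force has SI base units: kg * m / s^2

Checking each option against kg * m / s^2:
  A. kg·m/s²: ✓ matches
  B. N·m: ✗ does not match
  C. dyn: ✓ matches
  D. Pa: ✗ does not match
  E. kg·m²/s²: ✗ does not match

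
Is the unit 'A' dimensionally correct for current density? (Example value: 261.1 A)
No

current density has SI base units: A / m^2
A does NOT reduce to A / m^2; a valid unit for current density would be e.g. A/m².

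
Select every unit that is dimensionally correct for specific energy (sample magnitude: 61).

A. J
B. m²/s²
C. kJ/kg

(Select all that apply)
B, C

specific energy has SI base units: m^2 / s^2

Checking each option against m^2 / s^2:
  A. J: ✗ does not match
  B. m²/s²: ✓ matches
  C. kJ/kg: ✓ matches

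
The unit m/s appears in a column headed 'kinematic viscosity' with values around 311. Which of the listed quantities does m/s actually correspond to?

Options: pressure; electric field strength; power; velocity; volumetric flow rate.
velocity

kinematic viscosity should have units dimensionally equivalent to m^2 / s (e.g. m²/s).
The given unit 'm/s' reduces to m / s. Of the listed options, that is the dimensionality of velocity.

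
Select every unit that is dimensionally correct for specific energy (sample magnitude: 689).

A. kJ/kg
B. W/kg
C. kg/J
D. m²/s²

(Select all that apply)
A, D

specific energy has SI base units: m^2 / s^2

Checking each option against m^2 / s^2:
  A. kJ/kg: ✓ matches
  B. W/kg: ✗ does not match
  C. kg/J: ✗ does not match
  D. m²/s²: ✓ matches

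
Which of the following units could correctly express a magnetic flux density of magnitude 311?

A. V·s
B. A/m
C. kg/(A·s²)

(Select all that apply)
C

magnetic flux density has SI base units: kg / (A * s^2)

Checking each option against kg / (A * s^2):
  A. V·s: ✗ does not match
  B. A/m: ✗ does not match
  C. kg/(A·s²): ✓ matches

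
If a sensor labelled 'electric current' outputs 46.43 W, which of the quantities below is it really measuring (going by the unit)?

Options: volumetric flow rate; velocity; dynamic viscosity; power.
power

electric current should have units dimensionally equivalent to A (e.g. A).
The given unit 'W' reduces to kg * m^2 / s^3. Of the listed options, that is the dimensionality of power.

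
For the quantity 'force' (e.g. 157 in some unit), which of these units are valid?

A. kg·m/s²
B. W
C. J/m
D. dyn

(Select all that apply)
A, C, D

force has SI base units: kg * m / s^2

Checking each option against kg * m / s^2:
  A. kg·m/s²: ✓ matches
  B. W: ✗ does not match
  C. J/m: ✓ matches
  D. dyn: ✓ matches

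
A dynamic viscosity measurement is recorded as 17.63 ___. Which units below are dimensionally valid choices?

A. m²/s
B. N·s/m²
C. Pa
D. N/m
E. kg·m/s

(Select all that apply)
B

dynamic viscosity has SI base units: kg / (m * s)

Checking each option against kg / (m * s):
  A. m²/s: ✗ does not match
  B. N·s/m²: ✓ matches
  C. Pa: ✗ does not match
  D. N/m: ✗ does not match
  E. kg·m/s: ✗ does not match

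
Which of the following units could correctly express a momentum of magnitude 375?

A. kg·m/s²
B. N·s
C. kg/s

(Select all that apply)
B

momentum has SI base units: kg * m / s

Checking each option against kg * m / s:
  A. kg·m/s²: ✗ does not match
  B. N·s: ✓ matches
  C. kg/s: ✗ does not match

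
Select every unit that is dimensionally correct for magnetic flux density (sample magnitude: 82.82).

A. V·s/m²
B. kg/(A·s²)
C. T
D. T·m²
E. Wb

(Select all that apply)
A, B, C

magnetic flux density has SI base units: kg / (A * s^2)

Checking each option against kg / (A * s^2):
  A. V·s/m²: ✓ matches
  B. kg/(A·s²): ✓ matches
  C. T: ✓ matches
  D. T·m²: ✗ does not match
  E. Wb: ✗ does not match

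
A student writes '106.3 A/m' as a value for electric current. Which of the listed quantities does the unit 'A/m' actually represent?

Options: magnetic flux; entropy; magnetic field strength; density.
magnetic field strength

electric current should have units dimensionally equivalent to A (e.g. A).
The given unit 'A/m' reduces to A / m. Of the listed options, that is the dimensionality of magnetic field strength.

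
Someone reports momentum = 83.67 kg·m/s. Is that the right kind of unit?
Yes

momentum has SI base units: kg * m / s
kg·m/s reduces to the same SI base units, so it is a valid unit for momentum.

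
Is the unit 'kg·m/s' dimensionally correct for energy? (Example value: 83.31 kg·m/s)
No

energy has SI base units: kg * m^2 / s^2
kg·m/s does NOT reduce to kg * m^2 / s^2; a valid unit for energy would be e.g. J.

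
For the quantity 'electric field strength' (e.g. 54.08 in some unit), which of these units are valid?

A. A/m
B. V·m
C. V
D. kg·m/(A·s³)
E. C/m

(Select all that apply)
D

electric field strength has SI base units: kg * m / (A * s^3)

Checking each option against kg * m / (A * s^3):
  A. A/m: ✗ does not match
  B. V·m: ✗ does not match
  C. V: ✗ does not match
  D. kg·m/(A·s³): ✓ matches
  E. C/m: ✗ does not match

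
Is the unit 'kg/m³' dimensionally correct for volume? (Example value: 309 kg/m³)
No

volume has SI base units: m^3
kg/m³ does NOT reduce to m^3; a valid unit for volume would be e.g. m³.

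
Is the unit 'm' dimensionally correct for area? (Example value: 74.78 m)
No

area has SI base units: m^2
m does NOT reduce to m^2; a valid unit for area would be e.g. m².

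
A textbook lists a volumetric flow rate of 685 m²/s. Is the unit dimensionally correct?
No

volumetric flow rate has SI base units: m^3 / s
m²/s does NOT reduce to m^3 / s; a valid unit for volumetric flow rate would be e.g. m³/s.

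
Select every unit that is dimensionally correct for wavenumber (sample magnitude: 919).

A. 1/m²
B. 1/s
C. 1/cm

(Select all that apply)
C

wavenumber has SI base units: 1 / m

Checking each option against 1 / m:
  A. 1/m²: ✗ does not match
  B. 1/s: ✗ does not match
  C. 1/cm: ✓ matches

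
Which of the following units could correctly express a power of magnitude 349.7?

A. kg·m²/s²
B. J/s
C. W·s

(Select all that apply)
B

power has SI base units: kg * m^2 / s^3

Checking each option against kg * m^2 / s^3:
  A. kg·m²/s²: ✗ does not match
  B. J/s: ✓ matches
  C. W·s: ✗ does not match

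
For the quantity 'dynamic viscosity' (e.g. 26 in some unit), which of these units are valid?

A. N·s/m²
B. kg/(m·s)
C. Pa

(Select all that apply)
A, B

dynamic viscosity has SI base units: kg / (m * s)

Checking each option against kg / (m * s):
  A. N·s/m²: ✓ matches
  B. kg/(m·s): ✓ matches
  C. Pa: ✗ does not match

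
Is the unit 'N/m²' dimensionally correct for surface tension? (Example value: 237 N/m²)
No

surface tension has SI base units: kg / s^2
N/m² does NOT reduce to kg / s^2; a valid unit for surface tension would be e.g. N/m.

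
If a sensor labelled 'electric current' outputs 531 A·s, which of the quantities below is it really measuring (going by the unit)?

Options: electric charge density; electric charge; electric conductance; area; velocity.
electric charge

electric current should have units dimensionally equivalent to A (e.g. A).
The given unit 'A·s' reduces to A * s. Of the listed options, that is the dimensionality of electric charge.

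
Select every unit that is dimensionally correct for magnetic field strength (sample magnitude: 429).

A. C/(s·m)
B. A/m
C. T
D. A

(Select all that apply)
A, B

magnetic field strength has SI base units: A / m

Checking each option against A / m:
  A. C/(s·m): ✓ matches
  B. A/m: ✓ matches
  C. T: ✗ does not match
  D. A: ✗ does not match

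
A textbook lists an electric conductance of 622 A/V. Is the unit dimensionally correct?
Yes

electric conductance has SI base units: A^2 * s^3 / (kg * m^2)
A/V reduces to the same SI base units, so it is a valid unit for electric conductance.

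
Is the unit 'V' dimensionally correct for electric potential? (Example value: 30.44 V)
Yes

electric potential has SI base units: kg * m^2 / (A * s^3)
V reduces to the same SI base units, so it is a valid unit for electric potential.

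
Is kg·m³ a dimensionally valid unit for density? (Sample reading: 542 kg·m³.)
No

density has SI base units: kg / m^3
kg·m³ does NOT reduce to kg / m^3; a valid unit for density would be e.g. kg/m³.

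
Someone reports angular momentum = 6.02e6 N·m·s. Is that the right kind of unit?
Yes

angular momentum has SI base units: kg * m^2 / s
N·m·s reduces to the same SI base units, so it is a valid unit for angular momentum.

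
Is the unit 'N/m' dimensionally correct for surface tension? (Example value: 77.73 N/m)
Yes

surface tension has SI base units: kg / s^2
N/m reduces to the same SI base units, so it is a valid unit for surface tension.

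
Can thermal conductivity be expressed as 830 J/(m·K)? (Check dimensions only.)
No

thermal conductivity has SI base units: kg * m / (s^3 * K)
J/(m·K) does NOT reduce to kg * m / (s^3 * K); a valid unit for thermal conductivity would be e.g. W/(m·K).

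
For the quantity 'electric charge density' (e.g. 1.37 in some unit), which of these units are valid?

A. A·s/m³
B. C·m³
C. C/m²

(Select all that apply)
A

electric charge density has SI base units: A * s / m^3

Checking each option against A * s / m^3:
  A. A·s/m³: ✓ matches
  B. C·m³: ✗ does not match
  C. C/m²: ✗ does not match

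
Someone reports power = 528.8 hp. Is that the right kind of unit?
Yes

power has SI base units: kg * m^2 / s^3
hp reduces to the same SI base units, so it is a valid unit for power.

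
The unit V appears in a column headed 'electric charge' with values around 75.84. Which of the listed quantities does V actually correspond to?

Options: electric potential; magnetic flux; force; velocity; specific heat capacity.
electric potential

electric charge should have units dimensionally equivalent to A * s (e.g. C).
The given unit 'V' reduces to kg * m^2 / (A * s^3). Of the listed options, that is the dimensionality of electric potential.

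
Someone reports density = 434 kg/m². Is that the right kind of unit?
No

density has SI base units: kg / m^3
kg/m² does NOT reduce to kg / m^3; a valid unit for density would be e.g. kg/m³.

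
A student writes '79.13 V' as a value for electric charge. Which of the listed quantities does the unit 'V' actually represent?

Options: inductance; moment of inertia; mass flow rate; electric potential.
electric potential

electric charge should have units dimensionally equivalent to A * s (e.g. C).
The given unit 'V' reduces to kg * m^2 / (A * s^3). Of the listed options, that is the dimensionality of electric potential.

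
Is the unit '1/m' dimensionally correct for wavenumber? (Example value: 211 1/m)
Yes

wavenumber has SI base units: 1 / m
1/m reduces to the same SI base units, so it is a valid unit for wavenumber.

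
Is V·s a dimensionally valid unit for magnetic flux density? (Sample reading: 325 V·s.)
No

magnetic flux density has SI base units: kg / (A * s^2)
V·s does NOT reduce to kg / (A * s^2); a valid unit for magnetic flux density would be e.g. T.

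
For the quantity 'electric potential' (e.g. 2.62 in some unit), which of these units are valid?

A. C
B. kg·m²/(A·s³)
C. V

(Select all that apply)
B, C

electric potential has SI base units: kg * m^2 / (A * s^3)

Checking each option against kg * m^2 / (A * s^3):
  A. C: ✗ does not match
  B. kg·m²/(A·s³): ✓ matches
  C. V: ✓ matches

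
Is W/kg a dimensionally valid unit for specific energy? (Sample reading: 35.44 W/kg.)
No

specific energy has SI base units: m^2 / s^2
W/kg does NOT reduce to m^2 / s^2; a valid unit for specific energy would be e.g. J/kg.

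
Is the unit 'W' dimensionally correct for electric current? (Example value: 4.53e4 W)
No

electric current has SI base units: A
W does NOT reduce to A; a valid unit for electric current would be e.g. A.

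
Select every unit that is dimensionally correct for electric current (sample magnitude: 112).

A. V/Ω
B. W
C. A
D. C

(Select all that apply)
A, C

electric current has SI base units: A

Checking each option against A:
  A. V/Ω: ✓ matches
  B. W: ✗ does not match
  C. A: ✓ matches
  D. C: ✗ does not match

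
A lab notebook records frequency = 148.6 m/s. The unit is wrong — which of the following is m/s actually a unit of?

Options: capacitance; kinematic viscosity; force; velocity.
velocity

frequency should have units dimensionally equivalent to 1 / s (e.g. Hz).
The given unit 'm/s' reduces to m / s. Of the listed options, that is the dimensionality of velocity.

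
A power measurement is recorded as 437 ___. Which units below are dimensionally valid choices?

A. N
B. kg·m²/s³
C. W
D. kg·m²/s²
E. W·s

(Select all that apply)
B, C

power has SI base units: kg * m^2 / s^3

Checking each option against kg * m^2 / s^3:
  A. N: ✗ does not match
  B. kg·m²/s³: ✓ matches
  C. W: ✓ matches
  D. kg·m²/s²: ✗ does not match
  E. W·s: ✗ does not match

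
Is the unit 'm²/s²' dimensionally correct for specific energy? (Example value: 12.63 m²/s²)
Yes

specific energy has SI base units: m^2 / s^2
m²/s² reduces to the same SI base units, so it is a valid unit for specific energy.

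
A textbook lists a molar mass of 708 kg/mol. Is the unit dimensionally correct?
Yes

molar mass has SI base units: kg / mol
kg/mol reduces to the same SI base units, so it is a valid unit for molar mass.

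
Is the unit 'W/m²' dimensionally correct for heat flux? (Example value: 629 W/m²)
Yes

heat flux has SI base units: kg / s^3
W/m² reduces to the same SI base units, so it is a valid unit for heat flux.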